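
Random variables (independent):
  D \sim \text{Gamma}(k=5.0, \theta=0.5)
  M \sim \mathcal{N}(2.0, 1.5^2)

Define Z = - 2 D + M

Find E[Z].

E[Z] = -2*E[D] + 1*E[M]
E[D] = 2.5
E[M] = 2
E[Z] = -2*2.5 + 1*2 = -3

-3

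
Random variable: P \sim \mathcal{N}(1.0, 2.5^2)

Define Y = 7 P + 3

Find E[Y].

For Y = 7P + 3:
E[Y] = 7 * E[P] + 3
E[P] = 1.0 = 1
E[Y] = 7 * 1 + 3 = 10

10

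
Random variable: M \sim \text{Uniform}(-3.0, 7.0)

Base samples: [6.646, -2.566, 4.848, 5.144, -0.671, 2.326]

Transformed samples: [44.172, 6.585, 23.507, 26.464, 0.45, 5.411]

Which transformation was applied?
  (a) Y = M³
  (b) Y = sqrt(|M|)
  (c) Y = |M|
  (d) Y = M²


Checking option (d) Y = M²:
  M = 6.646 -> Y = 44.172 ✓
  M = -2.566 -> Y = 6.585 ✓
  M = 4.848 -> Y = 23.507 ✓
All samples match this transformation.

(d) M²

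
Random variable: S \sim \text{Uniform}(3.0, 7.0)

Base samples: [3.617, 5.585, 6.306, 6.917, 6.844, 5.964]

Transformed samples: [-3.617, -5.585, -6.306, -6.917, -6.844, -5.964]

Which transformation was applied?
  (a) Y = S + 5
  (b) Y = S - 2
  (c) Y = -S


Checking option (c) Y = -S:
  S = 3.617 -> Y = -3.617 ✓
  S = 5.585 -> Y = -5.585 ✓
  S = 6.306 -> Y = -6.306 ✓
All samples match this transformation.

(c) -S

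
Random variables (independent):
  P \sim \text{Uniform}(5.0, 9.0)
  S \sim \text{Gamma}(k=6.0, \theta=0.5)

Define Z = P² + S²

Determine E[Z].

E[Z] = E[P²] + E[S²]
E[P²] = Var(P) + E[P]² = 1.3333333 + 49 = 50.333333
E[S²] = Var(S) + E[S]² = 1.5 + 9 = 10.5
E[Z] = 50.333333 + 10.5 = 60.833333

60.833333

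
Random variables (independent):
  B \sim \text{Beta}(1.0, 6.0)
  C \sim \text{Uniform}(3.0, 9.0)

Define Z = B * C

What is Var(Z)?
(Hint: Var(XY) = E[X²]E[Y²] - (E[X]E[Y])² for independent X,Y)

Var(XY) = E[X²]E[Y²] - (E[X]E[Y])²
E[B] = 0.14285714, Var(B) = 0.015306122
E[C] = 6, Var(C) = 3
E[B²] = 0.015306122 + 0.14285714² = 0.035714286
E[C²] = 3 + 6² = 39
Var(Z) = 0.035714286*39 - (0.14285714*6)²
= 1.3928571 - 0.73469388 = 0.65816327

0.65816327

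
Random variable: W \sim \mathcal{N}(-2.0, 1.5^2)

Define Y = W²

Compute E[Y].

E[W²] = Var(W) + (E[W])² = 2.25 + 4 = 6.25

6.25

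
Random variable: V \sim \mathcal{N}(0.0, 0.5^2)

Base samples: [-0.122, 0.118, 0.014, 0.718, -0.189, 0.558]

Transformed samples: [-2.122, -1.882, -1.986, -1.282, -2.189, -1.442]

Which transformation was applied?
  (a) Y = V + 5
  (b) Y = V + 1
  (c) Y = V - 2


Checking option (c) Y = V - 2:
  V = -0.122 -> Y = -2.122 ✓
  V = 0.118 -> Y = -1.882 ✓
  V = 0.014 -> Y = -1.986 ✓
All samples match this transformation.

(c) V - 2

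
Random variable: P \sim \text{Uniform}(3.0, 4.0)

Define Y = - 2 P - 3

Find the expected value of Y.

For Y = -2P - 3:
E[Y] = -2 * E[P] - 3
E[P] = (3 + 4)/2 = 3.5
E[Y] = -2 * 3.5 - 3 = -10

-10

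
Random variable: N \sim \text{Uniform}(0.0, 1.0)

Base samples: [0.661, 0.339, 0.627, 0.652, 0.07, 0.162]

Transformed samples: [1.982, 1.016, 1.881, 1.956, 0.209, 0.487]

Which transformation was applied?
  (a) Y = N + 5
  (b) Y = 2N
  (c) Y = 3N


Checking option (c) Y = 3N:
  N = 0.661 -> Y = 1.982 ✓
  N = 0.339 -> Y = 1.016 ✓
  N = 0.627 -> Y = 1.881 ✓
All samples match this transformation.

(c) 3N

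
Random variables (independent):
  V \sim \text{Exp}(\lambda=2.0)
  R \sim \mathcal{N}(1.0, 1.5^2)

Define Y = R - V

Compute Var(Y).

For independent RVs: Var(aX + bY) = a²Var(X) + b²Var(Y)
Var(V) = 0.25
Var(R) = 2.25
Var(Y) = (-1)²*0.25 + 1²*2.25
= 1*0.25 + 1*2.25 = 2.5

2.5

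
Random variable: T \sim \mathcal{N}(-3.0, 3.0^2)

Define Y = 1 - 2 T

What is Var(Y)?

For Y = aT + b: Var(Y) = a² * Var(T)
Var(T) = 3.0^2 = 9
Var(Y) = (-2)² * 9 = 4 * 9 = 36

36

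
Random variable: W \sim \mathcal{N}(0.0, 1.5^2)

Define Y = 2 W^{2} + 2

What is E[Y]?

E[Y] = 2*E[W²] + 2
E[W] = 0
E[W²] = Var(W) + (E[W])² = 2.25 + 0 = 2.25
E[Y] = 2*2.25 + 2 = 6.5

6.5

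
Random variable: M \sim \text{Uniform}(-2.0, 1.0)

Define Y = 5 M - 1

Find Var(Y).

For Y = aM + b: Var(Y) = a² * Var(M)
Var(M) = (1 + 2)^2/12 = 0.75
Var(Y) = 5² * 0.75 = 25 * 0.75 = 18.75

18.75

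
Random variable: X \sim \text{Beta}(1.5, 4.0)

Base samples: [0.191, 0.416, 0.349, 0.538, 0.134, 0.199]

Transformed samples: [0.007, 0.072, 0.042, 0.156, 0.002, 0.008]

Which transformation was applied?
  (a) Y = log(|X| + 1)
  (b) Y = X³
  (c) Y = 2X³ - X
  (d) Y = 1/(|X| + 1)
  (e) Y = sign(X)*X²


Checking option (b) Y = X³:
  X = 0.191 -> Y = 0.007 ✓
  X = 0.416 -> Y = 0.072 ✓
  X = 0.349 -> Y = 0.042 ✓
All samples match this transformation.

(b) X³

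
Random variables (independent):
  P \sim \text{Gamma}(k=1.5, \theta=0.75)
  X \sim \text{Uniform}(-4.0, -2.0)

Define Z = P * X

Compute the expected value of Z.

For independent RVs: E[XY] = E[X]*E[Y]
E[P] = 1.125
E[X] = -3
E[Z] = 1.125 * (-3) = -3.375

-3.375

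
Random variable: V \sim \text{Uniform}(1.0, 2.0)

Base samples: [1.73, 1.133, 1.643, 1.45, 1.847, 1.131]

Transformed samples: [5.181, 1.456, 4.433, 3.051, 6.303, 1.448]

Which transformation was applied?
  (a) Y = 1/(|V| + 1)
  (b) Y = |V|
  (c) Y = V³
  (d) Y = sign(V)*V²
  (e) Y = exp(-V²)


Checking option (c) Y = V³:
  V = 1.73 -> Y = 5.181 ✓
  V = 1.133 -> Y = 1.456 ✓
  V = 1.643 -> Y = 4.433 ✓
All samples match this transformation.

(c) V³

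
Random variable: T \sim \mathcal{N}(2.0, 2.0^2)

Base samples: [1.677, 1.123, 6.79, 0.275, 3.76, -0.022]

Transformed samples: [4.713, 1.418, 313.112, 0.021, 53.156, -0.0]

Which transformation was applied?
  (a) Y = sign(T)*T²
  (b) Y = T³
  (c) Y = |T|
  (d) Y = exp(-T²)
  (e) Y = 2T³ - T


Checking option (b) Y = T³:
  T = 1.677 -> Y = 4.713 ✓
  T = 1.123 -> Y = 1.418 ✓
  T = 6.79 -> Y = 313.112 ✓
All samples match this transformation.

(b) T³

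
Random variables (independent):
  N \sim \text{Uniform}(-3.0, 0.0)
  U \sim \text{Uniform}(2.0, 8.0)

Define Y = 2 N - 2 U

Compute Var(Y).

For independent RVs: Var(aX + bY) = a²Var(X) + b²Var(Y)
Var(N) = 0.75
Var(U) = 3
Var(Y) = 2²*0.75 + (-2)²*3
= 4*0.75 + 4*3 = 15

15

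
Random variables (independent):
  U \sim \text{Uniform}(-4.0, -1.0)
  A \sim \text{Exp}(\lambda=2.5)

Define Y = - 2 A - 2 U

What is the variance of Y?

For independent RVs: Var(aX + bY) = a²Var(X) + b²Var(Y)
Var(U) = 0.75
Var(A) = 0.16
Var(Y) = (-2)²*0.75 + (-2)²*0.16
= 4*0.75 + 4*0.16 = 3.64

3.64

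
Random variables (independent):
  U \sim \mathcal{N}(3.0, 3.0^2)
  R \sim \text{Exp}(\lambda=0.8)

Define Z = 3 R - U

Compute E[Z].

E[Z] = -1*E[U] + 3*E[R]
E[U] = 3
E[R] = 1.25
E[Z] = -1*3 + 3*1.25 = 0.75

0.75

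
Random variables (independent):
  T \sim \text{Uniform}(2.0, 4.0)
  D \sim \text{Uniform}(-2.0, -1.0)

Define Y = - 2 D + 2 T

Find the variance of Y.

For independent RVs: Var(aX + bY) = a²Var(X) + b²Var(Y)
Var(T) = 0.33333333
Var(D) = 0.083333333
Var(Y) = 2²*0.33333333 + (-2)²*0.083333333
= 4*0.33333333 + 4*0.083333333 = 1.6666667

1.6666667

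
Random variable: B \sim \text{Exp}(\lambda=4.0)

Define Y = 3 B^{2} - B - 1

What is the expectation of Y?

E[Y] = 3*E[B²] - 1*E[B] - 1
E[B] = 0.25
E[B²] = Var(B) + (E[B])² = 0.0625 + 0.0625 = 0.125
E[Y] = 3*0.125 - 1*0.25 - 1 = -0.875

-0.875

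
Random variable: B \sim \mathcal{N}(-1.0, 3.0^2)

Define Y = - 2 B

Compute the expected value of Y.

For Y = -2B:
E[Y] = -2 * E[B]
E[B] = -1.0 = -1
E[Y] = -2 * (-1) = 2

2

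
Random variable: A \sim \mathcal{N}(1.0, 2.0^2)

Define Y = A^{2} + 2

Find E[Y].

E[Y] = 1*E[A²] + 2
E[A] = 1
E[A²] = Var(A) + (E[A])² = 4 + 1 = 5
E[Y] = 1*5 + 2 = 7

7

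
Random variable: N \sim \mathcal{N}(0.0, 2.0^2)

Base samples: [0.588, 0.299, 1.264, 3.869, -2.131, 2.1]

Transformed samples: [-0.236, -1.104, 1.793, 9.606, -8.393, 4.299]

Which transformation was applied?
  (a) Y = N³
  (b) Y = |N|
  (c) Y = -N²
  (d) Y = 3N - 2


Checking option (d) Y = 3N - 2:
  N = 0.588 -> Y = -0.236 ✓
  N = 0.299 -> Y = -1.104 ✓
  N = 1.264 -> Y = 1.793 ✓
All samples match this transformation.

(d) 3N - 2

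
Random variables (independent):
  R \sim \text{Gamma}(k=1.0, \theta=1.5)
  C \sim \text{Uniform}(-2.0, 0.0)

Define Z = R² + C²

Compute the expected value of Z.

E[Z] = E[R²] + E[C²]
E[R²] = Var(R) + E[R]² = 2.25 + 2.25 = 4.5
E[C²] = Var(C) + E[C]² = 0.33333333 + 1 = 1.3333333
E[Z] = 4.5 + 1.3333333 = 5.8333333

5.8333333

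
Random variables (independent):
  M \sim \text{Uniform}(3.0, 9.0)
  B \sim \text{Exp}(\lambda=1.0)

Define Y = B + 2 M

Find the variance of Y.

For independent RVs: Var(aX + bY) = a²Var(X) + b²Var(Y)
Var(M) = 3
Var(B) = 1
Var(Y) = 2²*3 + 1²*1
= 4*3 + 1*1 = 13

13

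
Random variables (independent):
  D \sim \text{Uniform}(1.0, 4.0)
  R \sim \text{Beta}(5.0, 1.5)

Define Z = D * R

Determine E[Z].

For independent RVs: E[XY] = E[X]*E[Y]
E[D] = 2.5
E[R] = 0.76923077
E[Z] = 2.5 * 0.76923077 = 1.9230769

1.9230769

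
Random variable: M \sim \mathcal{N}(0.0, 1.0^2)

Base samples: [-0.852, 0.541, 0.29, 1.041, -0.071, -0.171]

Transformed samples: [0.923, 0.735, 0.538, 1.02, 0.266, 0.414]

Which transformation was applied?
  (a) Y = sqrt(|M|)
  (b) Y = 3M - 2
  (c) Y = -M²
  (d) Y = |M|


Checking option (a) Y = sqrt(|M|):
  M = -0.852 -> Y = 0.923 ✓
  M = 0.541 -> Y = 0.735 ✓
  M = 0.29 -> Y = 0.538 ✓
All samples match this transformation.

(a) sqrt(|M|)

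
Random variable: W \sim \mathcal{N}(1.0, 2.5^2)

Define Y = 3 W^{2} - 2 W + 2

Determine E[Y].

E[Y] = 3*E[W²] - 2*E[W] + 2
E[W] = 1
E[W²] = Var(W) + (E[W])² = 6.25 + 1 = 7.25
E[Y] = 3*7.25 - 2*1 + 2 = 21.75

21.75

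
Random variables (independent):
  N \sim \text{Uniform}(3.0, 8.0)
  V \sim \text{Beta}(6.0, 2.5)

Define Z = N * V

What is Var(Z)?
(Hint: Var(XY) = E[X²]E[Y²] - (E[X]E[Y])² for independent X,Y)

Var(XY) = E[X²]E[Y²] - (E[X]E[Y])²
E[N] = 5.5, Var(N) = 2.0833333
E[V] = 0.70588235, Var(V) = 0.021853943
E[N²] = 2.0833333 + 5.5² = 32.333333
E[V²] = 0.021853943 + 0.70588235² = 0.52012384
Var(Z) = 32.333333*0.52012384 - (5.5*0.70588235)²
= 16.817337 - 15.072664 = 1.7446731

1.7446731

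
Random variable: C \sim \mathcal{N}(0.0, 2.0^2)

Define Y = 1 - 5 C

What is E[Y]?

For Y = -5C + 1:
E[Y] = -5 * E[C] + 1
E[C] = 0.0 = 0
E[Y] = -5 * 0 + 1 = 1

1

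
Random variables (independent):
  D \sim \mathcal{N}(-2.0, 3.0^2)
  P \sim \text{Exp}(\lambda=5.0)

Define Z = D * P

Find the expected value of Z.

For independent RVs: E[XY] = E[X]*E[Y]
E[D] = -2
E[P] = 0.2
E[Z] = -2 * 0.2 = -0.4

-0.4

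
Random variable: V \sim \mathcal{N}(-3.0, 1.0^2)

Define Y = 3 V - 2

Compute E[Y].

For Y = 3V - 2:
E[Y] = 3 * E[V] - 2
E[V] = -3.0 = -3
E[Y] = 3 * (-3) - 2 = -11

-11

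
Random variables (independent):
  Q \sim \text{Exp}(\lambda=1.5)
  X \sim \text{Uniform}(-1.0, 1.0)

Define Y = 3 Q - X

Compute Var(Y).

For independent RVs: Var(aX + bY) = a²Var(X) + b²Var(Y)
Var(Q) = 0.44444444
Var(X) = 0.33333333
Var(Y) = 3²*0.44444444 + (-1)²*0.33333333
= 9*0.44444444 + 1*0.33333333 = 4.3333333

4.3333333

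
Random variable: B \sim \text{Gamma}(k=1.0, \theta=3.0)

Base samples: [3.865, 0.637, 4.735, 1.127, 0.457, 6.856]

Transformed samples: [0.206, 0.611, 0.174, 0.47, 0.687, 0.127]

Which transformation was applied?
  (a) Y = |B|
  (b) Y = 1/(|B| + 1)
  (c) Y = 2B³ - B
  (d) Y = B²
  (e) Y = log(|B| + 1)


Checking option (b) Y = 1/(|B| + 1):
  B = 3.865 -> Y = 0.206 ✓
  B = 0.637 -> Y = 0.611 ✓
  B = 4.735 -> Y = 0.174 ✓
All samples match this transformation.

(b) 1/(|B| + 1)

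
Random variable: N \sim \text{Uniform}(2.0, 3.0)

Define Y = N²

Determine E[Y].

Using E[X²] = Var(X) + (E[X])²:
E[N] = 2.5
Var(N) = (3 - 2)^2/12 = 0.083333333
E[N²] = 0.083333333 + 2.5² = 0.083333333 + 6.25 = 6.3333333

6.3333333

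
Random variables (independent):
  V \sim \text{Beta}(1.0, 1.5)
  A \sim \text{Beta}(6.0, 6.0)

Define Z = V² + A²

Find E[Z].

E[Z] = E[V²] + E[A²]
E[V²] = Var(V) + E[V]² = 0.068571429 + 0.16 = 0.22857143
E[A²] = Var(A) + E[A]² = 0.019230769 + 0.25 = 0.26923077
E[Z] = 0.22857143 + 0.26923077 = 0.4978022

0.4978022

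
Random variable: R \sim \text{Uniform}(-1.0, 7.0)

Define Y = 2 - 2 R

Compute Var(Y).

For Y = aR + b: Var(Y) = a² * Var(R)
Var(R) = (7 + 1)^2/12 = 5.3333333
Var(Y) = (-2)² * 5.3333333 = 4 * 5.3333333 = 21.333333

21.333333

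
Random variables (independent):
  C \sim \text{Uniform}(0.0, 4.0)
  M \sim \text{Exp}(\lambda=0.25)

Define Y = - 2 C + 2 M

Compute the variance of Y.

For independent RVs: Var(aX + bY) = a²Var(X) + b²Var(Y)
Var(C) = 1.3333333
Var(M) = 16
Var(Y) = (-2)²*1.3333333 + 2²*16
= 4*1.3333333 + 4*16 = 69.333333

69.333333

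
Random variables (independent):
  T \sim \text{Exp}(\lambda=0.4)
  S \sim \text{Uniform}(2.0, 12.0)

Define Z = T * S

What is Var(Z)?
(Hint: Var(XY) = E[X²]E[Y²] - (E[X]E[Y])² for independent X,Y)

Var(XY) = E[X²]E[Y²] - (E[X]E[Y])²
E[T] = 2.5, Var(T) = 6.25
E[S] = 7, Var(S) = 8.3333333
E[T²] = 6.25 + 2.5² = 12.5
E[S²] = 8.3333333 + 7² = 57.333333
Var(Z) = 12.5*57.333333 - (2.5*7)²
= 716.66667 - 306.25 = 410.41667

410.41667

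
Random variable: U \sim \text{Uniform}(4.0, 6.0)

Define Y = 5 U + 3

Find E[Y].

For Y = 5U + 3:
E[Y] = 5 * E[U] + 3
E[U] = (4 + 6)/2 = 5
E[Y] = 5 * 5 + 3 = 28

28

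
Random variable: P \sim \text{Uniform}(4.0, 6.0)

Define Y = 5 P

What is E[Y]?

For Y = 5P:
E[Y] = 5 * E[P]
E[P] = (4 + 6)/2 = 5
E[Y] = 5 * 5 = 25

25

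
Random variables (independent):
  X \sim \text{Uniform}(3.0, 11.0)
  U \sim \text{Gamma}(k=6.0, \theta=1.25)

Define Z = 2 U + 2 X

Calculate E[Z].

E[Z] = 2*E[X] + 2*E[U]
E[X] = 7
E[U] = 7.5
E[Z] = 2*7 + 2*7.5 = 29

29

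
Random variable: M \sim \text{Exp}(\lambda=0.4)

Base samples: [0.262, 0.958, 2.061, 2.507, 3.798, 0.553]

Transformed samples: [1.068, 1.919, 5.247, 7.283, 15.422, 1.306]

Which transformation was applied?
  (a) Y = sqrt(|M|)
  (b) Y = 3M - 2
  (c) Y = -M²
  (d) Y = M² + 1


Checking option (d) Y = M² + 1:
  M = 0.262 -> Y = 1.068 ✓
  M = 0.958 -> Y = 1.919 ✓
  M = 2.061 -> Y = 5.247 ✓
All samples match this transformation.

(d) M² + 1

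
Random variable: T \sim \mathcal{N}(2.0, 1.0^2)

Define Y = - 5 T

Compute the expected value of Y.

For Y = -5T:
E[Y] = -5 * E[T]
E[T] = 2.0 = 2
E[Y] = -5 * 2 = -10

-10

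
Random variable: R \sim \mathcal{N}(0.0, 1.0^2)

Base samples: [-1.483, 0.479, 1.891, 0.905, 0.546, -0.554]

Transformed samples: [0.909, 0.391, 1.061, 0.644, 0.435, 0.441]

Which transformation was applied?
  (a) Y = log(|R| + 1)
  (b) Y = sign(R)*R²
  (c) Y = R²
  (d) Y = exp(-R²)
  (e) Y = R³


Checking option (a) Y = log(|R| + 1):
  R = -1.483 -> Y = 0.909 ✓
  R = 0.479 -> Y = 0.391 ✓
  R = 1.891 -> Y = 1.061 ✓
All samples match this transformation.

(a) log(|R| + 1)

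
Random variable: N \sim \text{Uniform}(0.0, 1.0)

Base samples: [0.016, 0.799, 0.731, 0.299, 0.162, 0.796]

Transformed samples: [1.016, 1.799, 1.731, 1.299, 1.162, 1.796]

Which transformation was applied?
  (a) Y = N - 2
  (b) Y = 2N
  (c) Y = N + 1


Checking option (c) Y = N + 1:
  N = 0.016 -> Y = 1.016 ✓
  N = 0.799 -> Y = 1.799 ✓
  N = 0.731 -> Y = 1.731 ✓
All samples match this transformation.

(c) N + 1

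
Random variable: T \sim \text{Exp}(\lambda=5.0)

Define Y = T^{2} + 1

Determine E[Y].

E[Y] = 1*E[T²] + 1
E[T] = 0.2
E[T²] = Var(T) + (E[T])² = 0.04 + 0.04 = 0.08
E[Y] = 1*0.08 + 1 = 1.08

1.08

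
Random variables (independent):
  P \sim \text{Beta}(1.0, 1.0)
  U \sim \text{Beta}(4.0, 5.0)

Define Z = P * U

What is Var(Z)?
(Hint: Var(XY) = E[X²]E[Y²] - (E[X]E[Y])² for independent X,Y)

Var(XY) = E[X²]E[Y²] - (E[X]E[Y])²
E[P] = 0.5, Var(P) = 0.083333333
E[U] = 0.44444444, Var(U) = 0.024691358
E[P²] = 0.083333333 + 0.5² = 0.33333333
E[U²] = 0.024691358 + 0.44444444² = 0.22222222
Var(Z) = 0.33333333*0.22222222 - (0.5*0.44444444)²
= 0.074074074 - 0.049382716 = 0.024691358

0.024691358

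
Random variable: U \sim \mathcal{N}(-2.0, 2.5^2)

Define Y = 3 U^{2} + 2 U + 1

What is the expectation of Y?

E[Y] = 3*E[U²] + 2*E[U] + 1
E[U] = -2
E[U²] = Var(U) + (E[U])² = 6.25 + 4 = 10.25
E[Y] = 3*10.25 + 2*(-2) + 1 = 27.75

27.75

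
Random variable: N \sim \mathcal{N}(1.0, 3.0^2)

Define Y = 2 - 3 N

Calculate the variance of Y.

For Y = aN + b: Var(Y) = a² * Var(N)
Var(N) = 3.0^2 = 9
Var(Y) = (-3)² * 9 = 9 * 9 = 81

81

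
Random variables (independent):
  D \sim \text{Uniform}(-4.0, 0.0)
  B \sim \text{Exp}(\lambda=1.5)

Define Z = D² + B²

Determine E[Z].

E[Z] = E[D²] + E[B²]
E[D²] = Var(D) + E[D]² = 1.3333333 + 4 = 5.3333333
E[B²] = Var(B) + E[B]² = 0.44444444 + 0.44444444 = 0.88888889
E[Z] = 5.3333333 + 0.88888889 = 6.2222222

6.2222222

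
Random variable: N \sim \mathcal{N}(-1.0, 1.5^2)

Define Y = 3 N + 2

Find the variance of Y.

For Y = aN + b: Var(Y) = a² * Var(N)
Var(N) = 1.5^2 = 2.25
Var(Y) = 3² * 2.25 = 9 * 2.25 = 20.25

20.25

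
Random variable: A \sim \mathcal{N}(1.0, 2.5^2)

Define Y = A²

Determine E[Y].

E[A²] = Var(A) + (E[A])² = 6.25 + 1 = 7.25

7.25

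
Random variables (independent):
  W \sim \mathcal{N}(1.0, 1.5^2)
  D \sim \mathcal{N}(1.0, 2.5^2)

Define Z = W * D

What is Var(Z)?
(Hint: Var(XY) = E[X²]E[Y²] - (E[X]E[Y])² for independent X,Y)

Var(XY) = E[X²]E[Y²] - (E[X]E[Y])²
E[W] = 1, Var(W) = 2.25
E[D] = 1, Var(D) = 6.25
E[W²] = 2.25 + 1² = 3.25
E[D²] = 6.25 + 1² = 7.25
Var(Z) = 3.25*7.25 - (1*1)²
= 23.5625 - 1 = 22.5625

22.5625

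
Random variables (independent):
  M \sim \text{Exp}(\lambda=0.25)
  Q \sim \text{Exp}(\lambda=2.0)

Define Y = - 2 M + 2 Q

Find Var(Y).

For independent RVs: Var(aX + bY) = a²Var(X) + b²Var(Y)
Var(M) = 16
Var(Q) = 0.25
Var(Y) = (-2)²*16 + 2²*0.25
= 4*16 + 4*0.25 = 65

65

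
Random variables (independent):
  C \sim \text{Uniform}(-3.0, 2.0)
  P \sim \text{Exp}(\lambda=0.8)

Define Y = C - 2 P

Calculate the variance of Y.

For independent RVs: Var(aX + bY) = a²Var(X) + b²Var(Y)
Var(C) = 2.0833333
Var(P) = 1.5625
Var(Y) = 1²*2.0833333 + (-2)²*1.5625
= 1*2.0833333 + 4*1.5625 = 8.3333333

8.3333333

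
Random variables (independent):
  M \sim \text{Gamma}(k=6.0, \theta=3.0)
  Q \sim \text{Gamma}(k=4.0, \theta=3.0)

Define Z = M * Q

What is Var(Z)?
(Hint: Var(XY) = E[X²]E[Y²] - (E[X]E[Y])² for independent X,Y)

Var(XY) = E[X²]E[Y²] - (E[X]E[Y])²
E[M] = 18, Var(M) = 54
E[Q] = 12, Var(Q) = 36
E[M²] = 54 + 18² = 378
E[Q²] = 36 + 12² = 180
Var(Z) = 378*180 - (18*12)²
= 68040 - 46656 = 21384

21384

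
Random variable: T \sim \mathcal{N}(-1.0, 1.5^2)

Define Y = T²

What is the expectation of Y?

E[T²] = Var(T) + (E[T])² = 2.25 + 1 = 3.25

3.25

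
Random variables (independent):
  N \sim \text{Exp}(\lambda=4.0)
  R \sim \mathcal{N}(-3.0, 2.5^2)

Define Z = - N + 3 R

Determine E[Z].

E[Z] = -1*E[N] + 3*E[R]
E[N] = 0.25
E[R] = -3
E[Z] = -1*0.25 + 3*(-3) = -9.25

-9.25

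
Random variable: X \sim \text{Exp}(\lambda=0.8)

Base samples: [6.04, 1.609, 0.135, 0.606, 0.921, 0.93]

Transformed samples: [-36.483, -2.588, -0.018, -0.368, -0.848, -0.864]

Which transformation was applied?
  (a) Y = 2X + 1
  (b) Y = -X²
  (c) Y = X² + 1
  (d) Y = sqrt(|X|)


Checking option (b) Y = -X²:
  X = 6.04 -> Y = -36.483 ✓
  X = 1.609 -> Y = -2.588 ✓
  X = 0.135 -> Y = -0.018 ✓
All samples match this transformation.

(b) -X²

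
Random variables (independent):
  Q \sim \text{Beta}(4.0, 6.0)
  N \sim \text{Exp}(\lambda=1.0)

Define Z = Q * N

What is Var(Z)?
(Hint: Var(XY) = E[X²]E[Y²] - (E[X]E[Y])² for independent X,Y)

Var(XY) = E[X²]E[Y²] - (E[X]E[Y])²
E[Q] = 0.4, Var(Q) = 0.021818182
E[N] = 1, Var(N) = 1
E[Q²] = 0.021818182 + 0.4² = 0.18181818
E[N²] = 1 + 1² = 2
Var(Z) = 0.18181818*2 - (0.4*1)²
= 0.36363636 - 0.16 = 0.20363636

0.20363636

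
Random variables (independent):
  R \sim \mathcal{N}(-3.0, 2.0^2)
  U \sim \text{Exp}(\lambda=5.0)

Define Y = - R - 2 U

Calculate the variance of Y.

For independent RVs: Var(aX + bY) = a²Var(X) + b²Var(Y)
Var(R) = 4
Var(U) = 0.04
Var(Y) = (-1)²*4 + (-2)²*0.04
= 1*4 + 4*0.04 = 4.16

4.16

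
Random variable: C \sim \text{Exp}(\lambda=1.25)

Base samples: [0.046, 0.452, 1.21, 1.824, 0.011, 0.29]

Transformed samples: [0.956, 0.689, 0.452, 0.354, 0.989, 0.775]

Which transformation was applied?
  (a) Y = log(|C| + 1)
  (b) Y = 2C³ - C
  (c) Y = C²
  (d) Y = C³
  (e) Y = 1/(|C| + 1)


Checking option (e) Y = 1/(|C| + 1):
  C = 0.046 -> Y = 0.956 ✓
  C = 0.452 -> Y = 0.689 ✓
  C = 1.21 -> Y = 0.452 ✓
All samples match this transformation.

(e) 1/(|C| + 1)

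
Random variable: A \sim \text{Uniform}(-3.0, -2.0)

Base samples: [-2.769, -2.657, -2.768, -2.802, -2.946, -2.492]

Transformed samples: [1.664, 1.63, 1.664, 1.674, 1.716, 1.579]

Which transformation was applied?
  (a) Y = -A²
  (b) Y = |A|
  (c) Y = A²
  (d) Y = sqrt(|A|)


Checking option (d) Y = sqrt(|A|):
  A = -2.769 -> Y = 1.664 ✓
  A = -2.657 -> Y = 1.63 ✓
  A = -2.768 -> Y = 1.664 ✓
All samples match this transformation.

(d) sqrt(|A|)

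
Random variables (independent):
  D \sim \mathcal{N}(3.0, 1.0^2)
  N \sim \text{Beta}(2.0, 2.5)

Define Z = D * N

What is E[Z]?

For independent RVs: E[XY] = E[X]*E[Y]
E[D] = 3
E[N] = 0.44444444
E[Z] = 3 * 0.44444444 = 1.3333333

1.3333333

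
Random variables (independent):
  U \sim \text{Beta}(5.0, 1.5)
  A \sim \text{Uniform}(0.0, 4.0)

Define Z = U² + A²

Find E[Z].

E[Z] = E[U²] + E[A²]
E[U²] = Var(U) + E[U]² = 0.023668639 + 0.59171598 = 0.61538462
E[A²] = Var(A) + E[A]² = 1.3333333 + 4 = 5.3333333
E[Z] = 0.61538462 + 5.3333333 = 5.9487179

5.9487179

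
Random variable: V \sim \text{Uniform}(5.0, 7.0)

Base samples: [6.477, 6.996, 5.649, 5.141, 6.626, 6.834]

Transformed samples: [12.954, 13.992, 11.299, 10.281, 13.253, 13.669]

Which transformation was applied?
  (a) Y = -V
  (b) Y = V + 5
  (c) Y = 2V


Checking option (c) Y = 2V:
  V = 6.477 -> Y = 12.954 ✓
  V = 6.996 -> Y = 13.992 ✓
  V = 5.649 -> Y = 11.299 ✓
All samples match this transformation.

(c) 2V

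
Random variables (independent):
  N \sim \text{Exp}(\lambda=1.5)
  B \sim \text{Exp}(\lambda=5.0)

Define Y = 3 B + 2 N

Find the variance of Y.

For independent RVs: Var(aX + bY) = a²Var(X) + b²Var(Y)
Var(N) = 0.44444444
Var(B) = 0.04
Var(Y) = 2²*0.44444444 + 3²*0.04
= 4*0.44444444 + 9*0.04 = 2.1377778

2.1377778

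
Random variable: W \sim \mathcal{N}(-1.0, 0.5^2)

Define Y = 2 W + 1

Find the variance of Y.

For Y = aW + b: Var(Y) = a² * Var(W)
Var(W) = 0.5^2 = 0.25
Var(Y) = 2² * 0.25 = 4 * 0.25 = 1

1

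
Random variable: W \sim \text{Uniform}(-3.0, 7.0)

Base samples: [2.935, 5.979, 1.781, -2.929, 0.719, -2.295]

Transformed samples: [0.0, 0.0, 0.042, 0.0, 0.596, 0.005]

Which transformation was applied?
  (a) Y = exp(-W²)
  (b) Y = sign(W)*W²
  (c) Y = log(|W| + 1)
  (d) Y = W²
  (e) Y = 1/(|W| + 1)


Checking option (a) Y = exp(-W²):
  W = 2.935 -> Y = 0.0 ✓
  W = 5.979 -> Y = 0.0 ✓
  W = 1.781 -> Y = 0.042 ✓
All samples match this transformation.

(a) exp(-W²)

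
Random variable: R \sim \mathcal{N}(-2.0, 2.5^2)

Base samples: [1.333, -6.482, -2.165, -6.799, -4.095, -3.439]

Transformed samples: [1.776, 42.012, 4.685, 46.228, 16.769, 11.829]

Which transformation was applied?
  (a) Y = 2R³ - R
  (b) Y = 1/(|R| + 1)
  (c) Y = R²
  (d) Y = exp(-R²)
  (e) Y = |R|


Checking option (c) Y = R²:
  R = 1.333 -> Y = 1.776 ✓
  R = -6.482 -> Y = 42.012 ✓
  R = -2.165 -> Y = 4.685 ✓
All samples match this transformation.

(c) R²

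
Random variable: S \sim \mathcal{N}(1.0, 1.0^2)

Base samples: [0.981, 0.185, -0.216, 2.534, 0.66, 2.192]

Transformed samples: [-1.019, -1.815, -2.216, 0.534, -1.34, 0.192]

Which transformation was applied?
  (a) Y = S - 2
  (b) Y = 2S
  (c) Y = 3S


Checking option (a) Y = S - 2:
  S = 0.981 -> Y = -1.019 ✓
  S = 0.185 -> Y = -1.815 ✓
  S = -0.216 -> Y = -2.216 ✓
All samples match this transformation.

(a) S - 2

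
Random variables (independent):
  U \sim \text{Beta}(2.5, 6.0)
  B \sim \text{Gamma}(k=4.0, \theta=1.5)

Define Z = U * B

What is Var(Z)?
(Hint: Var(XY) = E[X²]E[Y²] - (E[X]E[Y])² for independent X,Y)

Var(XY) = E[X²]E[Y²] - (E[X]E[Y])²
E[U] = 0.29411765, Var(U) = 0.021853943
E[B] = 6, Var(B) = 9
E[U²] = 0.021853943 + 0.29411765² = 0.10835913
E[B²] = 9 + 6² = 45
Var(Z) = 0.10835913*45 - (0.29411765*6)²
= 4.876161 - 3.1141869 = 1.7619741

1.7619741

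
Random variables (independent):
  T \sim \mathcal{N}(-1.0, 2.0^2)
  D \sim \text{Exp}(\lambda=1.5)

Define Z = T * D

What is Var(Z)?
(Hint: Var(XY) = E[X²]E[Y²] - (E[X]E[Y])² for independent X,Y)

Var(XY) = E[X²]E[Y²] - (E[X]E[Y])²
E[T] = -1, Var(T) = 4
E[D] = 0.66666667, Var(D) = 0.44444444
E[T²] = 4 + (-1)² = 5
E[D²] = 0.44444444 + 0.66666667² = 0.88888889
Var(Z) = 5*0.88888889 - (-1*0.66666667)²
= 4.4444444 - 0.44444444 = 4

4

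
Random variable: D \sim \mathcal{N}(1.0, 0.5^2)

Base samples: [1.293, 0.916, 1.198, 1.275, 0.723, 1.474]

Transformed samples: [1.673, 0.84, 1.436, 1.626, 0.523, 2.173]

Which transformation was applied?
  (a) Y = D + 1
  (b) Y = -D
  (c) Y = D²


Checking option (c) Y = D²:
  D = 1.293 -> Y = 1.673 ✓
  D = 0.916 -> Y = 0.84 ✓
  D = 1.198 -> Y = 1.436 ✓
All samples match this transformation.

(c) D²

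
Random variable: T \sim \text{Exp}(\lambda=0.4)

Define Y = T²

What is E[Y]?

Using E[X²] = Var(X) + (E[X])²:
E[T] = 2.5
Var(T) = 1/0.4^2 = 6.25
E[T²] = 6.25 + 2.5² = 6.25 + 6.25 = 12.5

12.5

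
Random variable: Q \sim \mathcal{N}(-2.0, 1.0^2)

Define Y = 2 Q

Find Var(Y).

For Y = aQ + b: Var(Y) = a² * Var(Q)
Var(Q) = 1.0^2 = 1
Var(Y) = 2² * 1 = 4 * 1 = 4

4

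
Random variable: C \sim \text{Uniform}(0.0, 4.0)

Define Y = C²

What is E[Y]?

Using E[X²] = Var(X) + (E[X])²:
E[C] = 2
Var(C) = (4 - 0)^2/12 = 1.3333333
E[C²] = 1.3333333 + 2² = 1.3333333 + 4 = 5.3333333

5.3333333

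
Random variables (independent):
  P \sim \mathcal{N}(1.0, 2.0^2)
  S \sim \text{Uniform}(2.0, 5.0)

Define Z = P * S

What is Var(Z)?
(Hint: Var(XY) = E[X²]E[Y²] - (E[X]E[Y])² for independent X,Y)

Var(XY) = E[X²]E[Y²] - (E[X]E[Y])²
E[P] = 1, Var(P) = 4
E[S] = 3.5, Var(S) = 0.75
E[P²] = 4 + 1² = 5
E[S²] = 0.75 + 3.5² = 13
Var(Z) = 5*13 - (1*3.5)²
= 65 - 12.25 = 52.75

52.75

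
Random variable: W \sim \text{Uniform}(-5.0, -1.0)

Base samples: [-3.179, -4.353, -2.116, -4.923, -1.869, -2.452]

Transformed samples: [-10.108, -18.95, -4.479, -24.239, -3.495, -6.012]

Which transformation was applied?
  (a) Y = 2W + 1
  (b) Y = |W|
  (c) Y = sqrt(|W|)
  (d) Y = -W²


Checking option (d) Y = -W²:
  W = -3.179 -> Y = -10.108 ✓
  W = -4.353 -> Y = -18.95 ✓
  W = -2.116 -> Y = -4.479 ✓
All samples match this transformation.

(d) -W²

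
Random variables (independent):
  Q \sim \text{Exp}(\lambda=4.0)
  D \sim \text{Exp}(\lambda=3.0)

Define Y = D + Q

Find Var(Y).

For independent RVs: Var(aX + bY) = a²Var(X) + b²Var(Y)
Var(Q) = 0.0625
Var(D) = 0.11111111
Var(Y) = 1²*0.0625 + 1²*0.11111111
= 1*0.0625 + 1*0.11111111 = 0.17361111

0.17361111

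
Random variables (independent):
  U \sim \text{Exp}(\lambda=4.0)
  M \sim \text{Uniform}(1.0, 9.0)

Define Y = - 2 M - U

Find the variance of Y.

For independent RVs: Var(aX + bY) = a²Var(X) + b²Var(Y)
Var(U) = 0.0625
Var(M) = 5.3333333
Var(Y) = (-1)²*0.0625 + (-2)²*5.3333333
= 1*0.0625 + 4*5.3333333 = 21.395833

21.395833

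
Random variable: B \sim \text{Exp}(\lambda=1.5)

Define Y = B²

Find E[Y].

E[B²] = Var(B) + (E[B])² = 0.44444444 + 0.44444444 = 0.88888889

0.88888889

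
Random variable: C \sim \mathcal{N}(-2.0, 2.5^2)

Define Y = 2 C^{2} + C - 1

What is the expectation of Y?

E[Y] = 2*E[C²] + 1*E[C] - 1
E[C] = -2
E[C²] = Var(C) + (E[C])² = 6.25 + 4 = 10.25
E[Y] = 2*10.25 + 1*(-2) - 1 = 17.5

17.5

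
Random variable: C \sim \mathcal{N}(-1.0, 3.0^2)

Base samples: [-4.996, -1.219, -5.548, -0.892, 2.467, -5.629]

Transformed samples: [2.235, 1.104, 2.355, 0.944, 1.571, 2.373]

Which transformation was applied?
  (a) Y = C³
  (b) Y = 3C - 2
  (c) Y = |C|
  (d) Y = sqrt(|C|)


Checking option (d) Y = sqrt(|C|):
  C = -4.996 -> Y = 2.235 ✓
  C = -1.219 -> Y = 1.104 ✓
  C = -5.548 -> Y = 2.355 ✓
All samples match this transformation.

(d) sqrt(|C|)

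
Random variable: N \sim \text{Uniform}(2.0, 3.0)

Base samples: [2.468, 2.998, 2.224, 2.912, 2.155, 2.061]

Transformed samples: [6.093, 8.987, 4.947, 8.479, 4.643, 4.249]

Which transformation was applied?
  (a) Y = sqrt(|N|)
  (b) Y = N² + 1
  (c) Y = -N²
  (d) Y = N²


Checking option (d) Y = N²:
  N = 2.468 -> Y = 6.093 ✓
  N = 2.998 -> Y = 8.987 ✓
  N = 2.224 -> Y = 4.947 ✓
All samples match this transformation.

(d) N²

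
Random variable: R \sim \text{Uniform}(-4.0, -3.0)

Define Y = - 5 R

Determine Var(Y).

For Y = aR + b: Var(Y) = a² * Var(R)
Var(R) = (-3 + 4)^2/12 = 0.083333333
Var(Y) = (-5)² * 0.083333333 = 25 * 0.083333333 = 2.0833333

2.0833333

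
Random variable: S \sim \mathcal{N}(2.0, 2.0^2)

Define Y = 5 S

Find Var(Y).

For Y = aS + b: Var(Y) = a² * Var(S)
Var(S) = 2.0^2 = 4
Var(Y) = 5² * 4 = 25 * 4 = 100

100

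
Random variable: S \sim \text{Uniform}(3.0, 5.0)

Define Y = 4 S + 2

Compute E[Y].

For Y = 4S + 2:
E[Y] = 4 * E[S] + 2
E[S] = (3 + 5)/2 = 4
E[Y] = 4 * 4 + 2 = 18

18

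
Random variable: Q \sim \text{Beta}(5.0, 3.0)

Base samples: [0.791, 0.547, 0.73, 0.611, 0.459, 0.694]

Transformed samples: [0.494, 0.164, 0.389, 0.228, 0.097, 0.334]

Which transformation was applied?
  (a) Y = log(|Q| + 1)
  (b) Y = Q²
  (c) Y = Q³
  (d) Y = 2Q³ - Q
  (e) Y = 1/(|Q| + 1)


Checking option (c) Y = Q³:
  Q = 0.791 -> Y = 0.494 ✓
  Q = 0.547 -> Y = 0.164 ✓
  Q = 0.73 -> Y = 0.389 ✓
All samples match this transformation.

(c) Q³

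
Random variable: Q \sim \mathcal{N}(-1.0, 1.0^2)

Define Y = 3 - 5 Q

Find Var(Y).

For Y = aQ + b: Var(Y) = a² * Var(Q)
Var(Q) = 1.0^2 = 1
Var(Y) = (-5)² * 1 = 25 * 1 = 25

25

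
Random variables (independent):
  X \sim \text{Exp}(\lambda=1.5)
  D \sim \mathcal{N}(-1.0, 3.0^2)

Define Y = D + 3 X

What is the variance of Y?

For independent RVs: Var(aX + bY) = a²Var(X) + b²Var(Y)
Var(X) = 0.44444444
Var(D) = 9
Var(Y) = 3²*0.44444444 + 1²*9
= 9*0.44444444 + 1*9 = 13

13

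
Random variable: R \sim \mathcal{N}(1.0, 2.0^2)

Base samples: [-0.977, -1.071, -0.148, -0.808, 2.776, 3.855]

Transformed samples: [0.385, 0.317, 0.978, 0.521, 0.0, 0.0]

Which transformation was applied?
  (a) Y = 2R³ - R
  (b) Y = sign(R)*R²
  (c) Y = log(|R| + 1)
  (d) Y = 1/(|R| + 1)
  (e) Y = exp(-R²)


Checking option (e) Y = exp(-R²):
  R = -0.977 -> Y = 0.385 ✓
  R = -1.071 -> Y = 0.317 ✓
  R = -0.148 -> Y = 0.978 ✓
All samples match this transformation.

(e) exp(-R²)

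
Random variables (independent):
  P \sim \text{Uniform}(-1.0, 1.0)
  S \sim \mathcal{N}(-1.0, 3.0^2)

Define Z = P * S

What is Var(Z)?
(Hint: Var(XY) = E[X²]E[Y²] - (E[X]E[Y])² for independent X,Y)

Var(XY) = E[X²]E[Y²] - (E[X]E[Y])²
E[P] = 0, Var(P) = 0.33333333
E[S] = -1, Var(S) = 9
E[P²] = 0.33333333 + 0² = 0.33333333
E[S²] = 9 + (-1)² = 10
Var(Z) = 0.33333333*10 - (0*(-1))²
= 3.3333333 - 0 = 3.3333333

3.3333333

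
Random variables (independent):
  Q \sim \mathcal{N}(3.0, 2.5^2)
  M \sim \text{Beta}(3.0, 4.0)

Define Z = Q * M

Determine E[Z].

For independent RVs: E[XY] = E[X]*E[Y]
E[Q] = 3
E[M] = 0.42857143
E[Z] = 3 * 0.42857143 = 1.2857143

1.2857143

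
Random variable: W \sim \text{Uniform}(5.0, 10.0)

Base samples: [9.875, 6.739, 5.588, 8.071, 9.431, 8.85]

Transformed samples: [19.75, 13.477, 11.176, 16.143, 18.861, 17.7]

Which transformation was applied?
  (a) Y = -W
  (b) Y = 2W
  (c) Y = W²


Checking option (b) Y = 2W:
  W = 9.875 -> Y = 19.75 ✓
  W = 6.739 -> Y = 13.477 ✓
  W = 5.588 -> Y = 11.176 ✓
All samples match this transformation.

(b) 2W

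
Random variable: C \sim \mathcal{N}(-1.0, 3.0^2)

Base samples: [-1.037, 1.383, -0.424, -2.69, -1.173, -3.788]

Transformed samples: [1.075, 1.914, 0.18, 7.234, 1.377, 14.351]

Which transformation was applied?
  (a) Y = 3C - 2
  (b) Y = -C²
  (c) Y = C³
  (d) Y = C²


Checking option (d) Y = C²:
  C = -1.037 -> Y = 1.075 ✓
  C = 1.383 -> Y = 1.914 ✓
  C = -0.424 -> Y = 0.18 ✓
All samples match this transformation.

(d) C²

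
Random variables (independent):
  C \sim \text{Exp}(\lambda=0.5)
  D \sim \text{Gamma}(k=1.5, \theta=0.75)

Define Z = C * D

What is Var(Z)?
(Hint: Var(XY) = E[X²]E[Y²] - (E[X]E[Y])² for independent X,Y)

Var(XY) = E[X²]E[Y²] - (E[X]E[Y])²
E[C] = 2, Var(C) = 4
E[D] = 1.125, Var(D) = 0.84375
E[C²] = 4 + 2² = 8
E[D²] = 0.84375 + 1.125² = 2.109375
Var(Z) = 8*2.109375 - (2*1.125)²
= 16.875 - 5.0625 = 11.8125

11.8125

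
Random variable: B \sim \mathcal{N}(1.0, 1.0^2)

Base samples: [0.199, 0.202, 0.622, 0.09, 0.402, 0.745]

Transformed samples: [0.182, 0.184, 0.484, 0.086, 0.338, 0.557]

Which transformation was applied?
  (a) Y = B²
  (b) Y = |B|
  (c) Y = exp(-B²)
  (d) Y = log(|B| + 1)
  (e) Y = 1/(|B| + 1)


Checking option (d) Y = log(|B| + 1):
  B = 0.199 -> Y = 0.182 ✓
  B = 0.202 -> Y = 0.184 ✓
  B = 0.622 -> Y = 0.484 ✓
All samples match this transformation.

(d) log(|B| + 1)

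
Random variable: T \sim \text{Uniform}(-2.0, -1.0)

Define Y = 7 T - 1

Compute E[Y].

For Y = 7T - 1:
E[Y] = 7 * E[T] - 1
E[T] = (-2 - 1)/2 = -1.5
E[Y] = 7 * (-1.5) - 1 = -11.5

-11.5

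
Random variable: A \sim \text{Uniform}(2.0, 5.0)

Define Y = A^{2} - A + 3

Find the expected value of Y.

E[Y] = 1*E[A²] - 1*E[A] + 3
E[A] = 3.5
E[A²] = Var(A) + (E[A])² = 0.75 + 12.25 = 13
E[Y] = 1*13 - 1*3.5 + 3 = 12.5

12.5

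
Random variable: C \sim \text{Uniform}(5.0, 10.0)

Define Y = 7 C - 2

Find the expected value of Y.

For Y = 7C - 2:
E[Y] = 7 * E[C] - 2
E[C] = (5 + 10)/2 = 7.5
E[Y] = 7 * 7.5 - 2 = 50.5

50.5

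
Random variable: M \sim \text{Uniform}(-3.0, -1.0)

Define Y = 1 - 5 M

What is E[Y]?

For Y = -5M + 1:
E[Y] = -5 * E[M] + 1
E[M] = (-3 - 1)/2 = -2
E[Y] = -5 * (-2) + 1 = 11

11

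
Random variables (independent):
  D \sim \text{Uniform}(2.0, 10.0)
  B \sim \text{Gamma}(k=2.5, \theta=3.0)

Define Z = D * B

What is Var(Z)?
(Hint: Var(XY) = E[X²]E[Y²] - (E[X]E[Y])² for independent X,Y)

Var(XY) = E[X²]E[Y²] - (E[X]E[Y])²
E[D] = 6, Var(D) = 5.3333333
E[B] = 7.5, Var(B) = 22.5
E[D²] = 5.3333333 + 6² = 41.333333
E[B²] = 22.5 + 7.5² = 78.75
Var(Z) = 41.333333*78.75 - (6*7.5)²
= 3255 - 2025 = 1230

1230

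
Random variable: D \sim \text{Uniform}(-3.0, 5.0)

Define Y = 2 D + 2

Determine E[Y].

For Y = 2D + 2:
E[Y] = 2 * E[D] + 2
E[D] = (-3 + 5)/2 = 1
E[Y] = 2 * 1 + 2 = 4

4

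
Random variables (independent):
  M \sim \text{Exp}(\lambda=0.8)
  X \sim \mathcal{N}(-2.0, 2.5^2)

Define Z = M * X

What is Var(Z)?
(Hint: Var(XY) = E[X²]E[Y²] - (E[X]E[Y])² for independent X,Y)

Var(XY) = E[X²]E[Y²] - (E[X]E[Y])²
E[M] = 1.25, Var(M) = 1.5625
E[X] = -2, Var(X) = 6.25
E[M²] = 1.5625 + 1.25² = 3.125
E[X²] = 6.25 + (-2)² = 10.25
Var(Z) = 3.125*10.25 - (1.25*(-2))²
= 32.03125 - 6.25 = 25.78125

25.78125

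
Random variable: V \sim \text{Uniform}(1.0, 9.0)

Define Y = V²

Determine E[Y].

E[V²] = Var(V) + (E[V])² = 5.3333333 + 25 = 30.333333

30.333333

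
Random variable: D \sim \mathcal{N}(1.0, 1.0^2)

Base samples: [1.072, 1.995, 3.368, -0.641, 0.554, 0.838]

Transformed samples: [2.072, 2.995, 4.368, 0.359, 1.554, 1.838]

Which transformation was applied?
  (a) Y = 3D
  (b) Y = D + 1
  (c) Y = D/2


Checking option (b) Y = D + 1:
  D = 1.072 -> Y = 2.072 ✓
  D = 1.995 -> Y = 2.995 ✓
  D = 3.368 -> Y = 4.368 ✓
All samples match this transformation.

(b) D + 1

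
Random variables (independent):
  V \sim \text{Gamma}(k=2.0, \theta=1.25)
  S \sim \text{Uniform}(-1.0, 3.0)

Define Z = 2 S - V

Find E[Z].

E[Z] = -1*E[V] + 2*E[S]
E[V] = 2.5
E[S] = 1
E[Z] = -1*2.5 + 2*1 = -0.5

-0.5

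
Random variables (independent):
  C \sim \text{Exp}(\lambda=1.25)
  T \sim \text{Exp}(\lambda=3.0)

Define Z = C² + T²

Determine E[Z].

E[Z] = E[C²] + E[T²]
E[C²] = Var(C) + E[C]² = 0.64 + 0.64 = 1.28
E[T²] = Var(T) + E[T]² = 0.11111111 + 0.11111111 = 0.22222222
E[Z] = 1.28 + 0.22222222 = 1.5022222

1.5022222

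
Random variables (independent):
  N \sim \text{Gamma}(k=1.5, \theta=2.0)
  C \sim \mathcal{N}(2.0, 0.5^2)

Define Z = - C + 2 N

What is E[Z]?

E[Z] = 2*E[N] - 1*E[C]
E[N] = 3
E[C] = 2
E[Z] = 2*3 - 1*2 = 4

4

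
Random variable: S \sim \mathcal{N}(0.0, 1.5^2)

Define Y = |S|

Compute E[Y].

For X ~ N(0, 1.5²), E[|X|] = sigma * sqrt(2/pi)
= 1.5 * sqrt(2/pi) = 1.1968268

1.1968268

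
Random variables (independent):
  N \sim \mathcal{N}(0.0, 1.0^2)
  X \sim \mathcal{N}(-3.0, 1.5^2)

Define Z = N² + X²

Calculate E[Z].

E[Z] = E[N²] + E[X²]
E[N²] = Var(N) + E[N]² = 1 + 0 = 1
E[X²] = Var(X) + E[X]² = 2.25 + 9 = 11.25
E[Z] = 1 + 11.25 = 12.25

12.25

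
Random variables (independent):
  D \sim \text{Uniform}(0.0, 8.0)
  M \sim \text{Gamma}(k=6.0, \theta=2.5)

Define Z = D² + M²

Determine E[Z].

E[Z] = E[D²] + E[M²]
E[D²] = Var(D) + E[D]² = 5.3333333 + 16 = 21.333333
E[M²] = Var(M) + E[M]² = 37.5 + 225 = 262.5
E[Z] = 21.333333 + 262.5 = 283.83333

283.83333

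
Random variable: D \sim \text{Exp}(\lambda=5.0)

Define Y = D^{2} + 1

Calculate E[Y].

E[Y] = 1*E[D²] + 1
E[D] = 0.2
E[D²] = Var(D) + (E[D])² = 0.04 + 0.04 = 0.08
E[Y] = 1*0.08 + 1 = 1.08

1.08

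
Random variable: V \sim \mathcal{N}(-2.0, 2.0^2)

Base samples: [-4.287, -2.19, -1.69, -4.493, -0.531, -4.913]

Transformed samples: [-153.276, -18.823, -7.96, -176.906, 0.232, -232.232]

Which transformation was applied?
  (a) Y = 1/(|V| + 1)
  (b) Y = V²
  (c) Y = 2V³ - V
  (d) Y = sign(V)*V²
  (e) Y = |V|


Checking option (c) Y = 2V³ - V:
  V = -4.287 -> Y = -153.276 ✓
  V = -2.19 -> Y = -18.823 ✓
  V = -1.69 -> Y = -7.96 ✓
All samples match this transformation.

(c) 2V³ - V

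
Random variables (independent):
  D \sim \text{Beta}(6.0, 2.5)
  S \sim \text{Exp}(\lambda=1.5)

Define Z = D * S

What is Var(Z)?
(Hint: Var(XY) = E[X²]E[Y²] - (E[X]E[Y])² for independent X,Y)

Var(XY) = E[X²]E[Y²] - (E[X]E[Y])²
E[D] = 0.70588235, Var(D) = 0.021853943
E[S] = 0.66666667, Var(S) = 0.44444444
E[D²] = 0.021853943 + 0.70588235² = 0.52012384
E[S²] = 0.44444444 + 0.66666667² = 0.88888889
Var(Z) = 0.52012384*0.88888889 - (0.70588235*0.66666667)²
= 0.4623323 - 0.22145329 = 0.24087901

0.24087901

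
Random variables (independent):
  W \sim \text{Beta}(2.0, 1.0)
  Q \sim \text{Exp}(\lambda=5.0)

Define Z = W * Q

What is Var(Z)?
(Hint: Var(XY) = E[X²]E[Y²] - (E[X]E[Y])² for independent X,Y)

Var(XY) = E[X²]E[Y²] - (E[X]E[Y])²
E[W] = 0.66666667, Var(W) = 0.055555556
E[Q] = 0.2, Var(Q) = 0.04
E[W²] = 0.055555556 + 0.66666667² = 0.5
E[Q²] = 0.04 + 0.2² = 0.08
Var(Z) = 0.5*0.08 - (0.66666667*0.2)²
= 0.04 - 0.017777778 = 0.022222222

0.022222222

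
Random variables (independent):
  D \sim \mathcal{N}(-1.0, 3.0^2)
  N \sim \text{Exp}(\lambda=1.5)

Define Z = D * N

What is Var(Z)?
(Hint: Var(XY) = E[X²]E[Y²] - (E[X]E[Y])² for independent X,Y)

Var(XY) = E[X²]E[Y²] - (E[X]E[Y])²
E[D] = -1, Var(D) = 9
E[N] = 0.66666667, Var(N) = 0.44444444
E[D²] = 9 + (-1)² = 10
E[N²] = 0.44444444 + 0.66666667² = 0.88888889
Var(Z) = 10*0.88888889 - (-1*0.66666667)²
= 8.8888889 - 0.44444444 = 8.4444444

8.4444444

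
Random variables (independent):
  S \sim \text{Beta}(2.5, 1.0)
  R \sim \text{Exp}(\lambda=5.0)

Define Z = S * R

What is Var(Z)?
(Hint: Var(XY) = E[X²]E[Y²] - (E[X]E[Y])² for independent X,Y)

Var(XY) = E[X²]E[Y²] - (E[X]E[Y])²
E[S] = 0.71428571, Var(S) = 0.045351474
E[R] = 0.2, Var(R) = 0.04
E[S²] = 0.045351474 + 0.71428571² = 0.55555556
E[R²] = 0.04 + 0.2² = 0.08
Var(Z) = 0.55555556*0.08 - (0.71428571*0.2)²
= 0.044444444 - 0.020408163 = 0.024036281

0.024036281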